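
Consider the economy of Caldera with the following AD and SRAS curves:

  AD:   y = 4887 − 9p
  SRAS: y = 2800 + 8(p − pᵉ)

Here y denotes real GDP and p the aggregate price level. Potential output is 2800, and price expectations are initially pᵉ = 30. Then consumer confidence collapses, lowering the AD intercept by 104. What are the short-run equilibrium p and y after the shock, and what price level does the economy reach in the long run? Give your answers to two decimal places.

Short run: p = 130.76, y = 3606.12. Long run: p = 220.33.

AD shifts left: new AD is y = 4783 − 9p. With pᵉ = 30, SRAS is y = 2560 + 8p.
Short run: 4783 − 9p = 2560 + 8p gives 2223 = 17p, so p = 130.76 and y = 4783 − 9p = 3606.12.
y = 3606.12 is above potential 2800; expectations adjust and SRAS shifts left until y = 2800.
Long run: on the new AD curve, 2800 = 4783 − 9p gives p = 220.33.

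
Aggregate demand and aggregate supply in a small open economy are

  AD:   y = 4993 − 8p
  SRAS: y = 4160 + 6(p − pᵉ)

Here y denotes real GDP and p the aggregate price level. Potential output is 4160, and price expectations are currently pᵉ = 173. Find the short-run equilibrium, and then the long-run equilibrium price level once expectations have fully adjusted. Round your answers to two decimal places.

Short run: with pᵉ = 173, SRAS is y = 3122 + 6p. Setting AD = SRAS gives 1871 = 14p, so p = 133.64 and y = 4993 − 8p = 3923.86.
Output 3923.86 is below potential 4160, so over time expected prices fall and SRAS shifts right until y returns to 4160.
Long run: y = 4160 on the AD curve gives 4160 = 4993 − 8p, so p = 104.13.

Short run: p = 133.64, y = 3923.86. Long run: p = 104.13.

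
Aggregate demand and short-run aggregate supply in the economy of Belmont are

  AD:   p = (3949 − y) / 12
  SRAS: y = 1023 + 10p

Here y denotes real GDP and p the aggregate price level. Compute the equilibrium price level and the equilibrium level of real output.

p = 133, y = 2353

Rearrange AD to y = 3949 − 12p.
Set AD = SRAS: 3949 − 12p = 1023 + 10p, so 2926 = 22p and p = 133.
Then y = 3949 − 12·133 = 2353.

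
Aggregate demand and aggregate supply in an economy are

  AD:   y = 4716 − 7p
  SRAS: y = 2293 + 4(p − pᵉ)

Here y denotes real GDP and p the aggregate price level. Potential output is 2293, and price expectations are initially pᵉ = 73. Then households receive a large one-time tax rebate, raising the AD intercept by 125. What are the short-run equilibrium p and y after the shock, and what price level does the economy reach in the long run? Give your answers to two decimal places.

AD shifts right: new AD is y = 4841 − 7p. With pᵉ = 73, SRAS is y = 2001 + 4p.
Short run: 4841 − 7p = 2001 + 4p gives 2840 = 11p, so p = 258.18 and y = 4841 − 7p = 3033.73.
y = 3033.73 is above potential 2293; expectations adjust and SRAS shifts left until y = 2293.
Long run: on the new AD curve, 2293 = 4841 − 7p gives p = 364.00.

Short run: p = 258.18, y = 3033.73. Long run: p = 364.00.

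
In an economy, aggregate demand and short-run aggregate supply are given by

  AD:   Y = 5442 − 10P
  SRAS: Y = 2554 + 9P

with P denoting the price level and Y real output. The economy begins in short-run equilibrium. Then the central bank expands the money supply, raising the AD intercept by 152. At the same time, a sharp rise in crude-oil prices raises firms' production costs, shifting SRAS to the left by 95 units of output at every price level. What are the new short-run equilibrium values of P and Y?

After both shocks: AD is Y = 5594 − 10P and SRAS is Y = 2459 + 9P.
Setting them equal: 3135 = 19P, so P = 165.
Y = 5594 − 10·165 = 3944.

P = 165, Y = 3944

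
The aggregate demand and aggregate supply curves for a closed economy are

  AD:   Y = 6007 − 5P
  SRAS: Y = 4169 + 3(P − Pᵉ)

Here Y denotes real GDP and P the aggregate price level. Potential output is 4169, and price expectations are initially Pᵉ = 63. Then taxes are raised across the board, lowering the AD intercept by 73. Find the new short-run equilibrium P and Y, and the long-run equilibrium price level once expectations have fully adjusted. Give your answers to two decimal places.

Short run: P = 244.25, Y = 4712.75. Long run: P = 353.00.

AD shifts left: new AD is Y = 5934 − 5P. With Pᵉ = 63, SRAS is Y = 3980 + 3P.
Short run: 5934 − 5P = 3980 + 3P gives 1954 = 8P, so P = 244.25 and Y = 5934 − 5P = 4712.75.
Y = 4712.75 is above potential 4169; expectations adjust and SRAS shifts left until Y = 4169.
Long run: on the new AD curve, 4169 = 5934 − 5P gives P = 353.00.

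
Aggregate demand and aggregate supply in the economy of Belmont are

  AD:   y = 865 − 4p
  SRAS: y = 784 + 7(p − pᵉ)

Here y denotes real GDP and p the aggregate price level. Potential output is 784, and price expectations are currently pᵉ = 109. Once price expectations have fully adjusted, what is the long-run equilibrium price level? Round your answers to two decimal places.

Long-run p = 20.25

Short run: with pᵉ = 109, SRAS is y = 21 + 7p. Setting AD = SRAS gives 844 = 11p, so p = 76.73 and y = 865 − 4p = 558.09.
Output 558.09 is below potential 784, so over time expected prices fall and SRAS shifts right until y returns to 784.
Long run: y = 784 on the AD curve gives 784 = 865 − 4p, so p = 20.25.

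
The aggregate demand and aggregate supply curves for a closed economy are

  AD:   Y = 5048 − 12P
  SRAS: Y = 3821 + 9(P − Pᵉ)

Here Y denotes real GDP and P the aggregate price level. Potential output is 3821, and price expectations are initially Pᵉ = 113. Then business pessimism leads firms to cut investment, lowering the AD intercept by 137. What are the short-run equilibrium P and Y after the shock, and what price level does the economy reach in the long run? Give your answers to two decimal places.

AD shifts left: new AD is Y = 4911 − 12P. With Pᵉ = 113, SRAS is Y = 2804 + 9P.
Short run: 4911 − 12P = 2804 + 9P gives 2107 = 21P, so P = 100.33 and Y = 4911 − 12P = 3707.00.
Y = 3707.00 is below potential 3821; expectations adjust and SRAS shifts right until Y = 3821.
Long run: on the new AD curve, 3821 = 4911 − 12P gives P = 90.83.

Short run: P = 100.33, Y = 3707.00. Long run: P = 90.83.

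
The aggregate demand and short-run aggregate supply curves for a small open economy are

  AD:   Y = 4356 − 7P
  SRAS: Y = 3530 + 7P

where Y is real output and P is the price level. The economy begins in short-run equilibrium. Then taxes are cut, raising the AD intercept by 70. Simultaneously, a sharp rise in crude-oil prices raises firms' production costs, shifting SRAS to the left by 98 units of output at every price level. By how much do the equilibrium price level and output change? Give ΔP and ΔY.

After both shocks: AD is Y = 4426 − 7P and SRAS is Y = 3432 + 7P.
Setting them equal: 994 = 14P, so P = 71.
Y = 4426 − 7·71 = 3929.
Initially P = 59, Y = 3943, so ΔP = +12 and ΔY = -14.

ΔP = +12, ΔY = -14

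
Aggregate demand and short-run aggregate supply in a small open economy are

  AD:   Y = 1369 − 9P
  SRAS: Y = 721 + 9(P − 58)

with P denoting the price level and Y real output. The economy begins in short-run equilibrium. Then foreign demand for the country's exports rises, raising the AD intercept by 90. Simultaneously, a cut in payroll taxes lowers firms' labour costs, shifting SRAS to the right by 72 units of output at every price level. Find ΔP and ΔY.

After both shocks: AD is Y = 1459 − 9P and SRAS is Y = 271 + 9P.
Setting them equal: 1188 = 18P, so P = 66.
Y = 1459 − 9·66 = 865.
Initially P = 65, Y = 784, so ΔP = +1 and ΔY = +81.

ΔP = +1, ΔY = +81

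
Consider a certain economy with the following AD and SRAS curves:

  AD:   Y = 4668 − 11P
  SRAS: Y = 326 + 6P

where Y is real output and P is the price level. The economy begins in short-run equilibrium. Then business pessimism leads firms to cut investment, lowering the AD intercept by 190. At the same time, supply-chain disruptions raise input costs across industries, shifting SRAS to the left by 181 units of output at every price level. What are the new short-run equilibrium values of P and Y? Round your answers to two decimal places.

After both shocks: AD is Y = 4478 − 11P and SRAS is Y = 145 + 6P.
Setting them equal: 4333 = 17P, so P = 254.88.
Substituting into AD, Y = 1674.29.

P = 254.88, Y = 1674.29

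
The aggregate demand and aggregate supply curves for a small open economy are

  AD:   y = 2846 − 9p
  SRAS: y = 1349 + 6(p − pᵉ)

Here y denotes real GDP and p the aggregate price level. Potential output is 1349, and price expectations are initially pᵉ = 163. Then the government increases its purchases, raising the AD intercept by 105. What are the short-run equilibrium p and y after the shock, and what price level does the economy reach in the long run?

AD shifts right: new AD is y = 2951 − 9p. With pᵉ = 163, SRAS is y = 371 + 6p.
Short run: 2951 − 9p = 371 + 6p gives 2580 = 15p, so p = 172 and y = 2951 − 9·172 = 1403.
y = 1403 is above potential 1349; expectations adjust and SRAS shifts left until y = 1349.
Long run: on the new AD curve, 1349 = 2951 − 9p gives p = 178.

Short run: p = 172, y = 1403. Long run: p = 178.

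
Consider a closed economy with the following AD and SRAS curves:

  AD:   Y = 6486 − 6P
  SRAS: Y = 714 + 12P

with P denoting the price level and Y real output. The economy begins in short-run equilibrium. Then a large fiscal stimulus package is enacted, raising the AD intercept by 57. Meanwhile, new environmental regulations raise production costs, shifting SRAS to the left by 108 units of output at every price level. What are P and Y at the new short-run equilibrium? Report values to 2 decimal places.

After both shocks: AD is Y = 6543 − 6P and SRAS is Y = 606 + 12P.
Setting them equal: 5937 = 18P, so P = 329.83.
Substituting into AD, Y = 4564.00.

P = 329.83, Y = 4564.00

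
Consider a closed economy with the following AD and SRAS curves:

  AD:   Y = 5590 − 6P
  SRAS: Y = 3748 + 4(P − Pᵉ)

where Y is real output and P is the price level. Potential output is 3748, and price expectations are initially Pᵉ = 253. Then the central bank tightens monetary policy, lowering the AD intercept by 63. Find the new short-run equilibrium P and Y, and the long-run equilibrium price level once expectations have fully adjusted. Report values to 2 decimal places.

Short run: P = 279.10, Y = 3852.40. Long run: P = 296.50.

AD shifts left: new AD is Y = 5527 − 6P. With Pᵉ = 253, SRAS is Y = 2736 + 4P.
Short run: 5527 − 6P = 2736 + 4P gives 2791 = 10P, so P = 279.10 and Y = 5527 − 6P = 3852.40.
Y = 3852.40 is above potential 3748; expectations adjust and SRAS shifts left until Y = 3748.
Long run: on the new AD curve, 3748 = 5527 − 6P gives P = 296.50.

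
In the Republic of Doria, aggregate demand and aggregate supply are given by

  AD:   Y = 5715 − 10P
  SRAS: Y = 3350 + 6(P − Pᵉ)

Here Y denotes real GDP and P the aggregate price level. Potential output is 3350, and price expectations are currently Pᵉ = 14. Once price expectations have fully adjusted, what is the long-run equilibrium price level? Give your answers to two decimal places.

Short run: with Pᵉ = 14, SRAS is Y = 3266 + 6P. Setting AD = SRAS gives 2449 = 16P, so P = 153.06 and Y = 5715 − 10P = 4184.38.
Output 4184.38 is above potential 3350, so over time expected prices rise and SRAS shifts left until Y returns to 3350.
Long run: Y = 3350 on the AD curve gives 3350 = 5715 − 10P, so P = 236.50.

Long-run P = 236.50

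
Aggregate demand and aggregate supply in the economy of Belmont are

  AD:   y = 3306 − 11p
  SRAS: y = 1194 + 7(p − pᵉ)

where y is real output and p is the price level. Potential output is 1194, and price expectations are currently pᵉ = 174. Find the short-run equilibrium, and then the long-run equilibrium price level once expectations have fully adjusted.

Short run: with pᵉ = 174, SRAS is y = 7p − 24. Setting AD = SRAS gives 3330 = 18p, so p = 185 and y = 3306 − 11·185 = 1271.
Output 1271 is above potential 1194, so over time expected prices rise and SRAS shifts left until y returns to 1194.
Long run: y = 1194 on the AD curve gives 1194 = 3306 − 11p, so p = 192.

Short run: p = 185, y = 1271. Long run: p = 192.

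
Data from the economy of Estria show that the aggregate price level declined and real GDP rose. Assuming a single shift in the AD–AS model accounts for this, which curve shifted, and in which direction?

P fell and Y rose. An AD shift moves P and Y in the same direction; an SRAS shift moves them in opposite directions.
Here P and Y moved in opposite directions, so the SRAS curve shifted.
Since Y rose, SRAS shifted right.

SRAS shifted right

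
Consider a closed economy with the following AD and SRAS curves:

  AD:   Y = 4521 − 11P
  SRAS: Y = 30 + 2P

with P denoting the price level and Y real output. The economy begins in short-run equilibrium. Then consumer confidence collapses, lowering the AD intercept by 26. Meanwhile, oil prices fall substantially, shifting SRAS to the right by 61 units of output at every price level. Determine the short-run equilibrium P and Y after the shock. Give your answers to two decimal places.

After both shocks: AD is Y = 4495 − 11P and SRAS is Y = 91 + 2P.
Setting them equal: 4404 = 13P, so P = 338.77.
Substituting into AD, Y = 768.54.

P = 338.77, Y = 768.54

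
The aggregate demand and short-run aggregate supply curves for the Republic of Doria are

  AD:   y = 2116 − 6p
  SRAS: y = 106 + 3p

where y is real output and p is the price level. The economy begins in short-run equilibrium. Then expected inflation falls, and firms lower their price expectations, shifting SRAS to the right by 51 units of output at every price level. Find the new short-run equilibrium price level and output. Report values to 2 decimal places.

p = 217.67, y = 810.00

This is a positive supply shock: SRAS shifts right.
New SRAS: y = 157 + 3p.
Set AD = SRAS: 2116 − 6p = 157 + 3p, so 1959 = 9p and p = 217.67.
Substituting into AD, y = 810.00.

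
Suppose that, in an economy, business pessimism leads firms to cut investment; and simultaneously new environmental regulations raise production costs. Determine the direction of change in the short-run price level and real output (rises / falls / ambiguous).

The first event is a negative demand shock: AD shifts left, which by itself pushes P down and Y down.
The second is an adverse supply shock: SRAS shifts left, which by itself pushes P up and Y down.
The two shocks push P in opposite directions, so the effect on P is ambiguous. Both shocks push Y down, so Y falls.

Price level: ambiguous; output: falls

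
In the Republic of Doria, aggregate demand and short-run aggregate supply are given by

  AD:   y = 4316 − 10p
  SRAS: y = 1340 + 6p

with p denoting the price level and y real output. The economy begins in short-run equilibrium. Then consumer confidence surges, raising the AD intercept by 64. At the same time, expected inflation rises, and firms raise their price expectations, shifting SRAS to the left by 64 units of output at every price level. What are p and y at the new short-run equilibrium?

p = 194, y = 2440

After both shocks: AD is y = 4380 − 10p and SRAS is y = 1276 + 6p.
Setting them equal: 3104 = 16p, so p = 194.
y = 4380 − 10·194 = 2440.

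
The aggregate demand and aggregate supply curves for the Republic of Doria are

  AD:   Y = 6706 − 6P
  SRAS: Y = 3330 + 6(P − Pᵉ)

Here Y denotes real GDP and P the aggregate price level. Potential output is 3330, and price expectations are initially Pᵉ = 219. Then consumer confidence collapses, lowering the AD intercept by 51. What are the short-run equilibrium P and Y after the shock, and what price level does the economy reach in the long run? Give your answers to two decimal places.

Short run: P = 386.58, Y = 4335.50. Long run: P = 554.17.

AD shifts left: new AD is Y = 6655 − 6P. With Pᵉ = 219, SRAS is Y = 2016 + 6P.
Short run: 6655 − 6P = 2016 + 6P gives 4639 = 12P, so P = 386.58 and Y = 6655 − 6P = 4335.50.
Y = 4335.50 is above potential 3330; expectations adjust and SRAS shifts left until Y = 3330.
Long run: on the new AD curve, 3330 = 6655 − 6P gives P = 554.17.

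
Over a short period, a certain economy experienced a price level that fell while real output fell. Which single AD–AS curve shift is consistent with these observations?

P fell and Y fell. An AD shift moves P and Y in the same direction; an SRAS shift moves them in opposite directions.
Here P and Y moved in the same direction, so the AD curve shifted.
Since Y fell, AD shifted left.

AD shifted left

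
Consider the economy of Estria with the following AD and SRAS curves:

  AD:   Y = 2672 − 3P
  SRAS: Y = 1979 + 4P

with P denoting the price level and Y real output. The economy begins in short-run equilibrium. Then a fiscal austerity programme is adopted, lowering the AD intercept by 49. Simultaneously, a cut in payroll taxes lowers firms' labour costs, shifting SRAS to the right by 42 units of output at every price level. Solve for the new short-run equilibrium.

P = 86, Y = 2365

After both shocks: AD is Y = 2623 − 3P and SRAS is Y = 2021 + 4P.
Setting them equal: 602 = 7P, so P = 86.
Y = 2623 − 3·86 = 2365.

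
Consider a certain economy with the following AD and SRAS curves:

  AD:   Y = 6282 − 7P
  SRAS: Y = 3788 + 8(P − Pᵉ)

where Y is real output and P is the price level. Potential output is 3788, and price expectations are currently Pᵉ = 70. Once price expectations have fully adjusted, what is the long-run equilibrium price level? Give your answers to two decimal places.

Long-run P = 356.29

Short run: with Pᵉ = 70, SRAS is Y = 3228 + 8P. Setting AD = SRAS gives 3054 = 15P, so P = 203.60 and Y = 6282 − 7P = 4856.80.
Output 4856.80 is above potential 3788, so over time expected prices rise and SRAS shifts left until Y returns to 3788.
Long run: Y = 3788 on the AD curve gives 3788 = 6282 − 7P, so P = 356.29.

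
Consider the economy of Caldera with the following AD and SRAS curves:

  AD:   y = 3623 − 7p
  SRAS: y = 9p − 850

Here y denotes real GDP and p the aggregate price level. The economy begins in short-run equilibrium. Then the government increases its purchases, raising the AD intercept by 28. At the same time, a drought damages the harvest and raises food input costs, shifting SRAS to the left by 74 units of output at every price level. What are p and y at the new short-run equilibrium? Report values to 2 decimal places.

After both shocks: AD is y = 3651 − 7p and SRAS is y = 9p − 924.
Setting them equal: 4575 = 16p, so p = 285.94.
Substituting into AD, y = 1649.44.

p = 285.94, y = 1649.44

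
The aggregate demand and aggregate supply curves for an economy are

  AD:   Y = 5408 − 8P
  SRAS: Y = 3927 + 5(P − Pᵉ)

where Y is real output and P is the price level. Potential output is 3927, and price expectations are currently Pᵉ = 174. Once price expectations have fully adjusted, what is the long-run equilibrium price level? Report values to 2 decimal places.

Long-run P = 185.13

Short run: with Pᵉ = 174, SRAS is Y = 3057 + 5P. Setting AD = SRAS gives 2351 = 13P, so P = 180.85 and Y = 5408 − 8P = 3961.23.
Output 3961.23 is above potential 3927, so over time expected prices rise and SRAS shifts left until Y returns to 3927.
Long run: Y = 3927 on the AD curve gives 3927 = 5408 − 8P, so P = 185.13.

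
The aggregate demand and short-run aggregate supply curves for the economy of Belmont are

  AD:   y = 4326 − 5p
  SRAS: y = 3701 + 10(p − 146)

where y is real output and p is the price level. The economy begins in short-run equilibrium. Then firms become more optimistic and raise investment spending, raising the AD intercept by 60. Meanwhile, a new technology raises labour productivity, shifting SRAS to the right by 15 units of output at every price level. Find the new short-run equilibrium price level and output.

After both shocks: AD is y = 4386 − 5p and SRAS is y = 2256 + 10p.
Setting them equal: 2130 = 15p, so p = 142.
y = 4386 − 5·142 = 3676.

p = 142, y = 3676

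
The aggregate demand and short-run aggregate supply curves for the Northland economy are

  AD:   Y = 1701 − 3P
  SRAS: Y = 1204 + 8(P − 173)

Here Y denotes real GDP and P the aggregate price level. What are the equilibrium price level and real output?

Write SRAS as Y = 1204 + 8P − 1384 = 8P − 180.
Set AD = SRAS: 1701 − 3P = 8P − 180, so 1881 = 11P and P = 171.
Then Y = 1701 − 3·171 = 1188.

P = 171, Y = 1188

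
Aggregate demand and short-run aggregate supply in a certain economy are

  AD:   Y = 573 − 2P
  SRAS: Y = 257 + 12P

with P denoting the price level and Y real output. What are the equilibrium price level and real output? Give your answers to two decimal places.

Set AD = SRAS: 573 − 2P = 257 + 12P, so 316 = 14P and P = 22.57.
Substituting into AD, Y = 573 − 2P = 527.86.

P = 22.57, Y = 527.86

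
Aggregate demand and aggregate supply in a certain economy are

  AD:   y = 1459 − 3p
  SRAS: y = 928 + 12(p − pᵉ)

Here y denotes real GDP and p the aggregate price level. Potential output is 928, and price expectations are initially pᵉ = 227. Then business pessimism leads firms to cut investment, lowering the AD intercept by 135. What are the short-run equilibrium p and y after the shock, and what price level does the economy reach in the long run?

Short run: p = 208, y = 700. Long run: p = 132.

AD shifts left: new AD is y = 1324 − 3p. With pᵉ = 227, SRAS is y = 12p − 1796.
Short run: 1324 − 3p = 12p − 1796 gives 3120 = 15p, so p = 208 and y = 1324 − 3·208 = 700.
y = 700 is below potential 928; expectations adjust and SRAS shifts right until y = 928.
Long run: on the new AD curve, 928 = 1324 − 3p gives p = 132.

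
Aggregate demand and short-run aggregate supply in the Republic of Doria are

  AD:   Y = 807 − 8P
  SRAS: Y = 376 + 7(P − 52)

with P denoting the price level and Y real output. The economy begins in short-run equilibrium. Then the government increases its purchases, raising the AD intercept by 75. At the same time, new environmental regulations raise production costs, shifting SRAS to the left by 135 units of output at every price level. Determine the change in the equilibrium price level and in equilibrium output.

ΔP = +14, ΔY = -37

After both shocks: AD is Y = 882 − 8P and SRAS is Y = 7P − 123.
Setting them equal: 1005 = 15P, so P = 67.
Y = 882 − 8·67 = 346.
Initially P = 53, Y = 383, so ΔP = +14 and ΔY = -37.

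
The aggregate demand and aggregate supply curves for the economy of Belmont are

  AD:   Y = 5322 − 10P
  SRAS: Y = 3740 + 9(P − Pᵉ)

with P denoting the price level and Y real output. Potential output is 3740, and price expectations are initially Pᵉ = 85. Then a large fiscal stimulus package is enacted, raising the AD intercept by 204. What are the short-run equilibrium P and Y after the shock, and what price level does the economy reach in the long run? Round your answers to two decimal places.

AD shifts right: new AD is Y = 5526 − 10P. With Pᵉ = 85, SRAS is Y = 2975 + 9P.
Short run: 5526 − 10P = 2975 + 9P gives 2551 = 19P, so P = 134.26 and Y = 5526 − 10P = 4183.37.
Y = 4183.37 is above potential 3740; expectations adjust and SRAS shifts left until Y = 3740.
Long run: on the new AD curve, 3740 = 5526 − 10P gives P = 178.60.

Short run: P = 134.26, Y = 4183.37. Long run: P = 178.60.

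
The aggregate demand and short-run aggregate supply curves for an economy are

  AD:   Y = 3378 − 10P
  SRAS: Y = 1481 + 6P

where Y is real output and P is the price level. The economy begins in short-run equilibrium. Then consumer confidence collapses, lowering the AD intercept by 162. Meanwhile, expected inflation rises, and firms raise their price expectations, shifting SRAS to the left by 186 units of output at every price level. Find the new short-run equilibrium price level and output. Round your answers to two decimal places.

After both shocks: AD is Y = 3216 − 10P and SRAS is Y = 1295 + 6P.
Setting them equal: 1921 = 16P, so P = 120.06.
Substituting into AD, Y = 2015.38.

P = 120.06, Y = 2015.38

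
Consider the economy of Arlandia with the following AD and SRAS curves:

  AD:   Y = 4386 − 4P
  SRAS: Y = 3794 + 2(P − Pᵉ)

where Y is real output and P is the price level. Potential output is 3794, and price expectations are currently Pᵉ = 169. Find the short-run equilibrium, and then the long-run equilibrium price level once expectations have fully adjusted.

Short run: with Pᵉ = 169, SRAS is Y = 3456 + 2P. Setting AD = SRAS gives 930 = 6P, so P = 155 and Y = 4386 − 4·155 = 3766.
Output 3766 is below potential 3794, so over time expected prices fall and SRAS shifts right until Y returns to 3794.
Long run: Y = 3794 on the AD curve gives 3794 = 4386 − 4P, so P = 148.

Short run: P = 155, Y = 3766. Long run: P = 148.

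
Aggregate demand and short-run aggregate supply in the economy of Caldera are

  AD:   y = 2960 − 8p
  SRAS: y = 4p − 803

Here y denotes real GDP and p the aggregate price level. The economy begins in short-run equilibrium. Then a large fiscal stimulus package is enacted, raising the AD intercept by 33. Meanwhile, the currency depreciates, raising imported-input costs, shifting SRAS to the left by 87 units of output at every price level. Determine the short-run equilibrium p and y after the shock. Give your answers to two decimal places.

p = 323.58, y = 404.33

After both shocks: AD is y = 2993 − 8p and SRAS is y = 4p − 890.
Setting them equal: 3883 = 12p, so p = 323.58.
Substituting into AD, y = 404.33.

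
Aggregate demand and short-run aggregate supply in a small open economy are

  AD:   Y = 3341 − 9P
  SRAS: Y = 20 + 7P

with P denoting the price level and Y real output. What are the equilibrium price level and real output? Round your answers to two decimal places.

Set AD = SRAS: 3341 − 9P = 20 + 7P, so 3321 = 16P and P = 207.56.
Substituting into AD, Y = 3341 − 9P = 1472.94.

P = 207.56, Y = 1472.94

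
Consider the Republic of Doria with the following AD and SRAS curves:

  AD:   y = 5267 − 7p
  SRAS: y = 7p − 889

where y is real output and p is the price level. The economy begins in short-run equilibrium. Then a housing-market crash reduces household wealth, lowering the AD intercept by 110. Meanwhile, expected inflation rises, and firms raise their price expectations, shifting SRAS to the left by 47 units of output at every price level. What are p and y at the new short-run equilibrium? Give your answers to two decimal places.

After both shocks: AD is y = 5157 − 7p and SRAS is y = 7p − 936.
Setting them equal: 6093 = 14p, so p = 435.21.
Substituting into AD, y = 2110.50.

p = 435.21, y = 2110.50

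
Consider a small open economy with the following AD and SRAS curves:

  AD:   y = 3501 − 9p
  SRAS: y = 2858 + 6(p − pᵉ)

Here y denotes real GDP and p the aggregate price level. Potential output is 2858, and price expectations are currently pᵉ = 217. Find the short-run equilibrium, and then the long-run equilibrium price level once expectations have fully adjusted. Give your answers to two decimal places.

Short run: with pᵉ = 217, SRAS is y = 1556 + 6p. Setting AD = SRAS gives 1945 = 15p, so p = 129.67 and y = 3501 − 9p = 2334.00.
Output 2334.00 is below potential 2858, so over time expected prices fall and SRAS shifts right until y returns to 2858.
Long run: y = 2858 on the AD curve gives 2858 = 3501 − 9p, so p = 71.44.

Short run: p = 129.67, y = 2334.00. Long run: p = 71.44.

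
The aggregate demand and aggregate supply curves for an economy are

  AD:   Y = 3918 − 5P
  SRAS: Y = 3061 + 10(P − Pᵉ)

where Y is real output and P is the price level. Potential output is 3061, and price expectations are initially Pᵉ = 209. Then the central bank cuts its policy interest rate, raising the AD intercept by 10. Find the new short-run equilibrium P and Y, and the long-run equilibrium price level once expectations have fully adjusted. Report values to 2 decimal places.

Short run: P = 197.13, Y = 2942.33. Long run: P = 173.40.

AD shifts right: new AD is Y = 3928 − 5P. With Pᵉ = 209, SRAS is Y = 971 + 10P.
Short run: 3928 − 5P = 971 + 10P gives 2957 = 15P, so P = 197.13 and Y = 3928 − 5P = 2942.33.
Y = 2942.33 is below potential 3061; expectations adjust and SRAS shifts right until Y = 3061.
Long run: on the new AD curve, 3061 = 3928 − 5P gives P = 173.40.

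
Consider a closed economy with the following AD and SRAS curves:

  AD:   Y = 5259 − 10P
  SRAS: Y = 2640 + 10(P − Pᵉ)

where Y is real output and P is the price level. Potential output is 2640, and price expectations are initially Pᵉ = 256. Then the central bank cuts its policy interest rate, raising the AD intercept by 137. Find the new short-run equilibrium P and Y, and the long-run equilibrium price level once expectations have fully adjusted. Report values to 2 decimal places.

AD shifts right: new AD is Y = 5396 − 10P. With Pᵉ = 256, SRAS is Y = 80 + 10P.
Short run: 5396 − 10P = 80 + 10P gives 5316 = 20P, so P = 265.80 and Y = 5396 − 10P = 2738.00.
Y = 2738.00 is above potential 2640; expectations adjust and SRAS shifts left until Y = 2640.
Long run: on the new AD curve, 2640 = 5396 − 10P gives P = 275.60.

Short run: P = 265.80, Y = 2738.00. Long run: P = 275.60.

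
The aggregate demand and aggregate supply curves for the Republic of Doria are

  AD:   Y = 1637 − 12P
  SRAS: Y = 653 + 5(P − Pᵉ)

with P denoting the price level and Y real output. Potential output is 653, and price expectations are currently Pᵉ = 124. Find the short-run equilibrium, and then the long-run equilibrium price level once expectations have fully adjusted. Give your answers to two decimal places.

Short run: with Pᵉ = 124, SRAS is Y = 33 + 5P. Setting AD = SRAS gives 1604 = 17P, so P = 94.35 and Y = 1637 − 12P = 504.76.
Output 504.76 is below potential 653, so over time expected prices fall and SRAS shifts right until Y returns to 653.
Long run: Y = 653 on the AD curve gives 653 = 1637 − 12P, so P = 82.00.

Short run: P = 94.35, Y = 504.76. Long run: P = 82.00.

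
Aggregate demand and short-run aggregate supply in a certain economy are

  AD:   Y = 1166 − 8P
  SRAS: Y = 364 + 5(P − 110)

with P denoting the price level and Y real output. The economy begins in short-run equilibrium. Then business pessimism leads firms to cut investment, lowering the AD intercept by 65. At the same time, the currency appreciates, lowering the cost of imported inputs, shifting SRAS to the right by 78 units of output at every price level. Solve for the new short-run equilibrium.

P = 93, Y = 357

After both shocks: AD is Y = 1101 − 8P and SRAS is Y = 5P − 108.
Setting them equal: 1209 = 13P, so P = 93.
Y = 1101 − 8·93 = 357.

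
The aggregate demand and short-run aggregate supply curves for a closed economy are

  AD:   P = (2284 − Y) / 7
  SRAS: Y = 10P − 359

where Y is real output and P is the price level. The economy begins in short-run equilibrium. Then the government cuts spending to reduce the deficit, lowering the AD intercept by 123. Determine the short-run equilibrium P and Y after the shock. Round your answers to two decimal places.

This is a negative demand shock: AD shifts left.
New AD: Y = 2161 − 7P.
Set AD = SRAS: 2161 − 7P = 10P − 359, so 2520 = 17P and P = 148.24.
Substituting into AD, Y = 1123.35.

P = 148.24, Y = 1123.35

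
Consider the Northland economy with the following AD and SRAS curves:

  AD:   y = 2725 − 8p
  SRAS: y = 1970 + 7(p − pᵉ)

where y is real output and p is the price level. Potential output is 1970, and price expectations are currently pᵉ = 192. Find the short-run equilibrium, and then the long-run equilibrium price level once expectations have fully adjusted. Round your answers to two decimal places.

Short run: p = 139.93, y = 1605.53. Long run: p = 94.38.

Short run: with pᵉ = 192, SRAS is y = 626 + 7p. Setting AD = SRAS gives 2099 = 15p, so p = 139.93 and y = 2725 − 8p = 1605.53.
Output 1605.53 is below potential 1970, so over time expected prices fall and SRAS shifts right until y returns to 1970.
Long run: y = 1970 on the AD curve gives 1970 = 2725 − 8p, so p = 94.38.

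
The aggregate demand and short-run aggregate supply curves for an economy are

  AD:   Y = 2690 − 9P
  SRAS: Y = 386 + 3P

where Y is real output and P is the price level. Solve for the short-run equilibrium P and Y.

P = 192, Y = 962

Set AD = SRAS: 2690 − 9P = 386 + 3P, so 2304 = 12P and P = 192.
Then Y = 2690 − 9·192 = 962.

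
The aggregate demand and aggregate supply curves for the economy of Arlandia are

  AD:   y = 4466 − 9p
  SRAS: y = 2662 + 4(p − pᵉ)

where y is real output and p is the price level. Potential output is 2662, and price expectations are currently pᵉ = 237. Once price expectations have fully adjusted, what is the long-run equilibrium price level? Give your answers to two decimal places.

Short run: with pᵉ = 237, SRAS is y = 1714 + 4p. Setting AD = SRAS gives 2752 = 13p, so p = 211.69 and y = 4466 − 9p = 2560.77.
Output 2560.77 is below potential 2662, so over time expected prices fall and SRAS shifts right until y returns to 2662.
Long run: y = 2662 on the AD curve gives 2662 = 4466 − 9p, so p = 200.44.

Long-run p = 200.44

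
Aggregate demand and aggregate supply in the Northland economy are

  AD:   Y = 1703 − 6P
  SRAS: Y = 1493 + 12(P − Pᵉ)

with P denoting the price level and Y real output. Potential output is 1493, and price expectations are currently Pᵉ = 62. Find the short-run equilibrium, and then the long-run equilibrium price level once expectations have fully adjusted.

Short run: with Pᵉ = 62, SRAS is Y = 749 + 12P. Setting AD = SRAS gives 954 = 18P, so P = 53 and Y = 1703 − 6·53 = 1385.
Output 1385 is below potential 1493, so over time expected prices fall and SRAS shifts right until Y returns to 1493.
Long run: Y = 1493 on the AD curve gives 1493 = 1703 − 6P, so P = 35.

Short run: P = 53, Y = 1385. Long run: P = 35.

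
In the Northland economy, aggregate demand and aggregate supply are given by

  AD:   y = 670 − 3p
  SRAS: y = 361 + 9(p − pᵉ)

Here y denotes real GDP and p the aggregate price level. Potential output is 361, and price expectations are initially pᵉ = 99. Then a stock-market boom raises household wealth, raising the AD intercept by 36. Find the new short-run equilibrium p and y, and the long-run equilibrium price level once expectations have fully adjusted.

Short run: p = 103, y = 397. Long run: p = 115.

AD shifts right: new AD is y = 706 − 3p. With pᵉ = 99, SRAS is y = 9p − 530.
Short run: 706 − 3p = 9p − 530 gives 1236 = 12p, so p = 103 and y = 706 − 3·103 = 397.
y = 397 is above potential 361; expectations adjust and SRAS shifts left until y = 361.
Long run: on the new AD curve, 361 = 706 − 3p gives p = 115.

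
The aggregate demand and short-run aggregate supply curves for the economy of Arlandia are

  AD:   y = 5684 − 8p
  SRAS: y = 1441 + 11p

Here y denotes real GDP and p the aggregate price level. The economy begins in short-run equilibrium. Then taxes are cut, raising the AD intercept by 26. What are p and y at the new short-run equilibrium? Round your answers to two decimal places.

This is a positive demand shock: AD shifts right.
New AD: y = 5710 − 8p.
Set AD = SRAS: 5710 − 8p = 1441 + 11p, so 4269 = 19p and p = 224.68.
Substituting into AD, y = 3912.53.

p = 224.68, y = 3912.53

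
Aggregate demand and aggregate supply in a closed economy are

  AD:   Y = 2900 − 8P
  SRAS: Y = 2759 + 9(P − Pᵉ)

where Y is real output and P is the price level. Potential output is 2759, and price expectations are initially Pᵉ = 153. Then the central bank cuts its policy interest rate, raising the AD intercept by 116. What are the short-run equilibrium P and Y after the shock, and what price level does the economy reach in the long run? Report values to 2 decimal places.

Short run: P = 96.12, Y = 2247.06. Long run: P = 32.13.

AD shifts right: new AD is Y = 3016 − 8P. With Pᵉ = 153, SRAS is Y = 1382 + 9P.
Short run: 3016 − 8P = 1382 + 9P gives 1634 = 17P, so P = 96.12 and Y = 3016 − 8P = 2247.06.
Y = 2247.06 is below potential 2759; expectations adjust and SRAS shifts right until Y = 2759.
Long run: on the new AD curve, 2759 = 3016 − 8P gives P = 32.13.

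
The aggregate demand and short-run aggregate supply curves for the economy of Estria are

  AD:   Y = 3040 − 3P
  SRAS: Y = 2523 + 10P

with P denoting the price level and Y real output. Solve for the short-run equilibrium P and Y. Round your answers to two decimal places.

P = 39.77, Y = 2920.69

Set AD = SRAS: 3040 − 3P = 2523 + 10P, so 517 = 13P and P = 39.77.
Substituting into AD, Y = 3040 − 3P = 2920.69.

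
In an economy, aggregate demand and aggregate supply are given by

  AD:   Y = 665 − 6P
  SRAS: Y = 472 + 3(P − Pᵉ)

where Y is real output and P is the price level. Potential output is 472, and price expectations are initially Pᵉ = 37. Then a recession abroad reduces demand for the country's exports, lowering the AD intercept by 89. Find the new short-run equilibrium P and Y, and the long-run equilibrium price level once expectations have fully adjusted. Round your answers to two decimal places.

AD shifts left: new AD is Y = 576 − 6P. With Pᵉ = 37, SRAS is Y = 361 + 3P.
Short run: 576 − 6P = 361 + 3P gives 215 = 9P, so P = 23.89 and Y = 576 − 6P = 432.67.
Y = 432.67 is below potential 472; expectations adjust and SRAS shifts right until Y = 472.
Long run: on the new AD curve, 472 = 576 − 6P gives P = 17.33.

Short run: P = 23.89, Y = 432.67. Long run: P = 17.33.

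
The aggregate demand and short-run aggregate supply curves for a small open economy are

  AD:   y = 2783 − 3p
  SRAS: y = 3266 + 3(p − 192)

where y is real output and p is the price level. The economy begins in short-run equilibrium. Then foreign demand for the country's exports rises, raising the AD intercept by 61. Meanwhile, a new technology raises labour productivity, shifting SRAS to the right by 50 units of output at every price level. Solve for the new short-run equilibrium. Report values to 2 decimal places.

After both shocks: AD is y = 2844 − 3p and SRAS is y = 2740 + 3p.
Setting them equal: 104 = 6p, so p = 17.33.
Substituting into AD, y = 2792.00.

p = 17.33, y = 2792.00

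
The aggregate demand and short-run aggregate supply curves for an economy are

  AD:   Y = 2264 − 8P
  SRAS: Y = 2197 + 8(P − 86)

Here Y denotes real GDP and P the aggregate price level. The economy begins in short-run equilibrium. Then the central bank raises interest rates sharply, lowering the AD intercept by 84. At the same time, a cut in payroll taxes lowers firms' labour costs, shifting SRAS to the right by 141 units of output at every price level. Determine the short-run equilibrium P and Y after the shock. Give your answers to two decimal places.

P = 33.13, Y = 1915.00

After both shocks: AD is Y = 2180 − 8P and SRAS is Y = 1650 + 8P.
Setting them equal: 530 = 16P, so P = 33.13.
Substituting into AD, Y = 1915.00.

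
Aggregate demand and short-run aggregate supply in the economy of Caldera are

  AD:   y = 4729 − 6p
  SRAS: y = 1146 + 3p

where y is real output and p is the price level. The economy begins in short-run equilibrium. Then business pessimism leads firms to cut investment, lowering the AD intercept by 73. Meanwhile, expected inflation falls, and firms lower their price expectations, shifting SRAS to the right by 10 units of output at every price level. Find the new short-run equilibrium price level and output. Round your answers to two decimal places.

After both shocks: AD is y = 4656 − 6p and SRAS is y = 1156 + 3p.
Setting them equal: 3500 = 9p, so p = 388.89.
Substituting into AD, y = 2322.67.

p = 388.89, y = 2322.67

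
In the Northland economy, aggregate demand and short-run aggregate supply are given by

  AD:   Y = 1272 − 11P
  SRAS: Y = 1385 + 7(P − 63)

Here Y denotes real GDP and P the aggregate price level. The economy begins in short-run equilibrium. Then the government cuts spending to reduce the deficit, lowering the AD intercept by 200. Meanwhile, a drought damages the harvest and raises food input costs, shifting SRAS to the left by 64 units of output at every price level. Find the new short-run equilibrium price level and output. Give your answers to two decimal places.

P = 10.67, Y = 954.67

After both shocks: AD is Y = 1072 − 11P and SRAS is Y = 880 + 7P.
Setting them equal: 192 = 18P, so P = 10.67.
Substituting into AD, Y = 954.67.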